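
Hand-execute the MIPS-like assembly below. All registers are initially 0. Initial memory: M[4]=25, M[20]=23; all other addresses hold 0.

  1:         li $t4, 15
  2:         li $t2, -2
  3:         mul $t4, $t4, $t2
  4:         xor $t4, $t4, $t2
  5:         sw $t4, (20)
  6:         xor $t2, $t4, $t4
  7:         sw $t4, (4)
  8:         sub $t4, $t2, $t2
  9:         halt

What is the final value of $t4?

0

$t4=15
$t2=-2
$t4=15*(-2)=-30
$t4=(-30)^(-2)=28
sw $t4, (20) → M[20]=28
$t2=28^28=0
sw $t4, (4) → M[4]=28
$t4=0-0=0
halt.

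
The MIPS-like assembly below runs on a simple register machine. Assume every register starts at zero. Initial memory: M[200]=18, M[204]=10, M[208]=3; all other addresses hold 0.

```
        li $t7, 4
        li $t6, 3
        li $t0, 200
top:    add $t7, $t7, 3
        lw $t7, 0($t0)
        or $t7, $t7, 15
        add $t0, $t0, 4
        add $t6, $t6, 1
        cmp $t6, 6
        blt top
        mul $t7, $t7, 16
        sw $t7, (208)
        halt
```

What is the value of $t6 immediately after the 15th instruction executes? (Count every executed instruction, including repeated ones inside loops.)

5

$t7=4
$t6=3
$t0=200
$t7=4+3=7
$t7=M[200]=18
$t7=18|15=31
$t0=200+4=204
$t6=3+1=4
cmp $t6, 6  (cmp 4,6)
blt top: taken
$t7=31+3=34
$t7=M[204]=10
$t7=10|15=15
$t0=204+4=208
$t6=4+1=5
After step 15: $t6 = 5.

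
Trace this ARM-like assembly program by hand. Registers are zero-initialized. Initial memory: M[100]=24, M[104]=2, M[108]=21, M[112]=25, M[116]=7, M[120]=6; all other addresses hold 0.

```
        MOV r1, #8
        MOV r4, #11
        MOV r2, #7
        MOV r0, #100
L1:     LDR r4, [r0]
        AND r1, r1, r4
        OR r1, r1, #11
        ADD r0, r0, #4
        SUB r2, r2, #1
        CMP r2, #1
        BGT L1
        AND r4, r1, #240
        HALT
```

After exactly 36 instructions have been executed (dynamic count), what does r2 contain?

MOV r1, #8 → r1=8
MOV r4, #11 → r4=11
MOV r2, #7 → r2=7
MOV r0, #100 → r0=100
LDR r4, [r0] → r4=M[100]=24
AND r1, r1, r4 → r1=8&24=8
OR r1, r1, #11 → r1=8|11=11
ADD r0, r0, #4 → r0=100+4=104
SUB r2, r2, #1 → r2=7-1=6
CMP r2, #1  (cmp 6,1)
BGT L1: taken
LDR r4, [r0] → r4=M[104]=2
AND r1, r1, r4 → r1=11&2=2
OR r1, r1, #11 → r1=2|11=11
ADD r0, r0, #4 → r0=104+4=108
SUB r2, r2, #1 → r2=6-1=5
CMP r2, #1  (cmp 5,1)
BGT L1: taken
LDR r4, [r0] → r4=M[108]=21
AND r1, r1, r4 → r1=11&21=1
OR r1, r1, #11 → r1=1|11=11
ADD r0, r0, #4 → r0=108+4=112
SUB r2, r2, #1 → r2=5-1=4
CMP r2, #1  (cmp 4,1)
BGT L1: taken
LDR r4, [r0] → r4=M[112]=25
AND r1, r1, r4 → r1=11&25=9
OR r1, r1, #11 → r1=9|11=11
ADD r0, r0, #4 → r0=112+4=116
SUB r2, r2, #1 → r2=4-1=3
CMP r2, #1  (cmp 3,1)
BGT L1: taken
LDR r4, [r0] → r4=M[116]=7
AND r1, r1, r4 → r1=11&7=3
OR r1, r1, #11 → r1=3|11=11
ADD r0, r0, #4 → r0=116+4=120
After step 36: r2 = 3.

3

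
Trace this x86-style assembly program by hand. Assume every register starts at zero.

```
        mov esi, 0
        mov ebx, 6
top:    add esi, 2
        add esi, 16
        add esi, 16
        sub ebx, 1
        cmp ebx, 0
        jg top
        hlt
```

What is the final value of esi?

204

mov esi, 0 → esi=0
mov ebx, 6 → ebx=6
add esi, 2 → esi=0+2=2
add esi, 16 → esi=2+16=18
add esi, 16 → esi=18+16=34
sub ebx, 1 → ebx=6-1=5
cmp ebx, 0  (cmp 5,0)
jg top: taken
add esi, 2 → esi=34+2=36
add esi, 16 → esi=36+16=52
add esi, 16 → esi=52+16=68
sub ebx, 1 → ebx=5-1=4
cmp ebx, 0  (cmp 4,0)
jg top: taken
add esi, 2 → esi=68+2=70
add esi, 16 → esi=70+16=86
add esi, 16 → esi=86+16=102
sub ebx, 1 → ebx=4-1=3
cmp ebx, 0  (cmp 3,0)
jg top: taken
add esi, 2 → esi=102+2=104
add esi, 16 → esi=104+16=120
add esi, 16 → esi=120+16=136
sub ebx, 1 → ebx=3-1=2
cmp ebx, 0  (cmp 2,0)
jg top: taken
add esi, 2 → esi=136+2=138
add esi, 16 → esi=138+16=154
add esi, 16 → esi=154+16=170
sub ebx, 1 → ebx=2-1=1
cmp ebx, 0  (cmp 1,0)
jg top: taken
add esi, 2 → esi=170+2=172
add esi, 16 → esi=172+16=188
add esi, 16 → esi=188+16=204
sub ebx, 1 → ebx=1-1=0
cmp ebx, 0  (cmp 0,0)
jg top: not taken
halt.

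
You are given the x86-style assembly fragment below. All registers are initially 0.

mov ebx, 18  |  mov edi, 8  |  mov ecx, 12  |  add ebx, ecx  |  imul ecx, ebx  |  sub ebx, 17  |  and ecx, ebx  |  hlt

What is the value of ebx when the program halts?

13

mov ebx, 18 → ebx=18
mov edi, 8 → edi=8
mov ecx, 12 → ecx=12
add ebx, ecx → ebx=18+12=30
imul ecx, ebx → ecx=12*30=360
sub ebx, 17 → ebx=30-17=13
and ecx, ebx → ecx=360&13=8
halt.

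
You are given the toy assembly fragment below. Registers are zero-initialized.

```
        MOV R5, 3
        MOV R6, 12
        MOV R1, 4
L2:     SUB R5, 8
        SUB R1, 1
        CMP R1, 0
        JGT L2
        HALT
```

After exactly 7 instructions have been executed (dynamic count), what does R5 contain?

-5

MOV R5, 3 → R5=3
MOV R6, 12 → R6=12
MOV R1, 4 → R1=4
SUB R5, 8 → R5=3-8=-5
SUB R1, 1 → R1=4-1=3
CMP R1, 0  (cmp 3,0)
JGT L2: taken
After step 7: R5 = -5.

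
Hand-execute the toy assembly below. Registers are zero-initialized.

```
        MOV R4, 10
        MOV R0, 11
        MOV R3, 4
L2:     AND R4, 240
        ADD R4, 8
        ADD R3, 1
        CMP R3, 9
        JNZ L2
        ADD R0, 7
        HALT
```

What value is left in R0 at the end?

MOV R4, 10 → R4=10
MOV R0, 11 → R0=11
MOV R3, 4 → R3=4
AND R4, 240 → R4=10&240=0
ADD R4, 8 → R4=0+8=8
ADD R3, 1 → R3=4+1=5
CMP R3, 9  (cmp 5,9)
JNZ L2: taken
AND R4, 240 → R4=8&240=0
ADD R4, 8 → R4=0+8=8
ADD R3, 1 → R3=5+1=6
CMP R3, 9  (cmp 6,9)
JNZ L2: taken
AND R4, 240 → R4=8&240=0
ADD R4, 8 → R4=0+8=8
ADD R3, 1 → R3=6+1=7
CMP R3, 9  (cmp 7,9)
JNZ L2: taken
AND R4, 240 → R4=8&240=0
ADD R4, 8 → R4=0+8=8
ADD R3, 1 → R3=7+1=8
CMP R3, 9  (cmp 8,9)
JNZ L2: taken
AND R4, 240 → R4=8&240=0
ADD R4, 8 → R4=0+8=8
ADD R3, 1 → R3=8+1=9
CMP R3, 9  (cmp 9,9)
JNZ L2: not taken
ADD R0, 7 → R0=11+7=18
halt.

18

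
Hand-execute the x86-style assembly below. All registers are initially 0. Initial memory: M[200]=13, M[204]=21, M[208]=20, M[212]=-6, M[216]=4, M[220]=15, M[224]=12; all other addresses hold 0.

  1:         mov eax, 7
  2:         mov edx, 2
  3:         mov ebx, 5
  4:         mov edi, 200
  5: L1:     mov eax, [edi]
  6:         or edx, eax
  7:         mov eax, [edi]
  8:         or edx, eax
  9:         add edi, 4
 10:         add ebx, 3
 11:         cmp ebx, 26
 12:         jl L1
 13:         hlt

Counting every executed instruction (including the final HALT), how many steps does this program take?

eax=7
edx=2
ebx=5
edi=200
eax=M[200]=13
edx=2|13=15
eax=M[200]=13
edx=15|13=15
edi=200+4=204
ebx=5+3=8
cmp ebx, 26  (cmp 8,26)
jl L1: taken
eax=M[204]=21
edx=15|21=31
eax=M[204]=21
edx=31|21=31
edi=204+4=208
ebx=8+3=11
cmp ebx, 26  (cmp 11,26)
jl L1: taken
eax=M[208]=20
edx=31|20=31
eax=M[208]=20
edx=31|20=31
edi=208+4=212
ebx=11+3=14
cmp ebx, 26  (cmp 14,26)
jl L1: taken
eax=M[212]=-6
edx=31|(-6)=-1
eax=M[212]=-6
edx=(-1)|(-6)=-1
edi=212+4=216
ebx=14+3=17
cmp ebx, 26  (cmp 17,26)
jl L1: taken
eax=M[216]=4
edx=(-1)|4=-1
eax=M[216]=4
edx=(-1)|4=-1
edi=216+4=220
ebx=17+3=20
cmp ebx, 26  (cmp 20,26)
jl L1: taken
eax=M[220]=15
edx=(-1)|15=-1
eax=M[220]=15
edx=(-1)|15=-1
edi=220+4=224
ebx=20+3=23
cmp ebx, 26  (cmp 23,26)
jl L1: taken
eax=M[224]=12
edx=(-1)|12=-1
eax=M[224]=12
edx=(-1)|12=-1
edi=224+4=228
ebx=23+3=26
cmp ebx, 26  (cmp 26,26)
jl L1: not taken
halt.
Total executed instructions: 61.

61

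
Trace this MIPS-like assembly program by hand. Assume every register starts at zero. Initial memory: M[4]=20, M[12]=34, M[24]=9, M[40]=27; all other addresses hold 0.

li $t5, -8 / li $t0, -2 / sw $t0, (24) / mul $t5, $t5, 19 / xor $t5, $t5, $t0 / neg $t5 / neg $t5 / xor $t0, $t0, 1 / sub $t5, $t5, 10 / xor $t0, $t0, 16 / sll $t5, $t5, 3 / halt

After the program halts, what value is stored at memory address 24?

$t5=-8
$t0=-2
sw $t0, (24) → M[24]=-2
$t5=(-8)*19=-152
$t5=(-152)^(-2)=150
$t5=-(150)=-150
$t5=-(-150)=150
$t0=(-2)^1=-1
$t5=150-10=140
$t0=(-1)^16=-17
$t5=140<<3=1120
halt.

-2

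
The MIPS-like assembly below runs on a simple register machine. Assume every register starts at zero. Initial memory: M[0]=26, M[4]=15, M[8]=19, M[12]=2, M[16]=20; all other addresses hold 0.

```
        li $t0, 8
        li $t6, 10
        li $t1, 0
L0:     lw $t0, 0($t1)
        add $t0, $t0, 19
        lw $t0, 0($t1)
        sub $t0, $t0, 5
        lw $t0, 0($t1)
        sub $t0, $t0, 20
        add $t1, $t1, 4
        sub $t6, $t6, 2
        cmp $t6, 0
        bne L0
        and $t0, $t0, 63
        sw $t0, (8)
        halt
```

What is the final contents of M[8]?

li $t0, 8 → $t0=8
li $t6, 10 → $t6=10
li $t1, 0 → $t1=0
lw $t0, 0($t1) → $t0=M[0]=26
add $t0, $t0, 19 → $t0=26+19=45
lw $t0, 0($t1) → $t0=M[0]=26
sub $t0, $t0, 5 → $t0=26-5=21
lw $t0, 0($t1) → $t0=M[0]=26
sub $t0, $t0, 20 → $t0=26-20=6
add $t1, $t1, 4 → $t1=0+4=4
sub $t6, $t6, 2 → $t6=10-2=8
cmp $t6, 0  (cmp 8,0)
bne L0: taken
lw $t0, 0($t1) → $t0=M[4]=15
add $t0, $t0, 19 → $t0=15+19=34
lw $t0, 0($t1) → $t0=M[4]=15
sub $t0, $t0, 5 → $t0=15-5=10
lw $t0, 0($t1) → $t0=M[4]=15
sub $t0, $t0, 20 → $t0=15-20=-5
add $t1, $t1, 4 → $t1=4+4=8
sub $t6, $t6, 2 → $t6=8-2=6
cmp $t6, 0  (cmp 6,0)
bne L0: taken
lw $t0, 0($t1) → $t0=M[8]=19
add $t0, $t0, 19 → $t0=19+19=38
lw $t0, 0($t1) → $t0=M[8]=19
sub $t0, $t0, 5 → $t0=19-5=14
lw $t0, 0($t1) → $t0=M[8]=19
sub $t0, $t0, 20 → $t0=19-20=-1
add $t1, $t1, 4 → $t1=8+4=12
sub $t6, $t6, 2 → $t6=6-2=4
cmp $t6, 0  (cmp 4,0)
bne L0: taken
lw $t0, 0($t1) → $t0=M[12]=2
add $t0, $t0, 19 → $t0=2+19=21
lw $t0, 0($t1) → $t0=M[12]=2
sub $t0, $t0, 5 → $t0=2-5=-3
lw $t0, 0($t1) → $t0=M[12]=2
sub $t0, $t0, 20 → $t0=2-20=-18
add $t1, $t1, 4 → $t1=12+4=16
sub $t6, $t6, 2 → $t6=4-2=2
cmp $t6, 0  (cmp 2,0)
bne L0: taken
lw $t0, 0($t1) → $t0=M[16]=20
add $t0, $t0, 19 → $t0=20+19=39
lw $t0, 0($t1) → $t0=M[16]=20
sub $t0, $t0, 5 → $t0=20-5=15
lw $t0, 0($t1) → $t0=M[16]=20
sub $t0, $t0, 20 → $t0=20-20=0
add $t1, $t1, 4 → $t1=16+4=20
sub $t6, $t6, 2 → $t6=2-2=0
cmp $t6, 0  (cmp 0,0)
bne L0: not taken
and $t0, $t0, 63 → $t0=0&63=0
sw $t0, (8) → M[8]=0
halt.

0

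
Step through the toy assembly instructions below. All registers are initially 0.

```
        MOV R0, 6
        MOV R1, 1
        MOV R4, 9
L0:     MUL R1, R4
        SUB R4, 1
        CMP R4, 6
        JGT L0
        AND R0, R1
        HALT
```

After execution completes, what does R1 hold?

after MOV R0, 6: R0=6
after MOV R1, 1: R1=1
after MOV R4, 9: R4=9
after MUL R1, R4: R1=1*9=9
after SUB R4, 1: R4=9-1=8
CMP R4, 6  (cmp 8,6)
JGT L0: taken
after MUL R1, R4: R1=9*8=72
after SUB R4, 1: R4=8-1=7
CMP R4, 6  (cmp 7,6)
JGT L0: taken
after MUL R1, R4: R1=72*7=504
after SUB R4, 1: R4=7-1=6
CMP R4, 6  (cmp 6,6)
JGT L0: not taken
after AND R0, R1: R0=6&504=0
halt.

504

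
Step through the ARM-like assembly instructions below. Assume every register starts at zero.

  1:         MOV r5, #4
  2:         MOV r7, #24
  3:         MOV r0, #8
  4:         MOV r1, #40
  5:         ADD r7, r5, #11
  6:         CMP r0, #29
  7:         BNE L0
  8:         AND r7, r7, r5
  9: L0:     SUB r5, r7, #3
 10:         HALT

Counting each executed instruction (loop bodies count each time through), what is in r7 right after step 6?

15

MOV r5, #4 → r5=4
MOV r7, #24 → r7=24
MOV r0, #8 → r0=8
MOV r1, #40 → r1=40
ADD r7, r5, #11 → r7=4+11=15
CMP r0, #29  (cmp 8,29)
After step 6: r7 = 15.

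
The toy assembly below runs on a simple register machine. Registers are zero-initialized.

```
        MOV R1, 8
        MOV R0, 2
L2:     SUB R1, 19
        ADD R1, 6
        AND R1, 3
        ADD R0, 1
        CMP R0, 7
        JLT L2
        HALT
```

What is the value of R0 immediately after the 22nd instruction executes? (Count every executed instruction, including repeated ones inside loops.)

5

MOV R1, 8 → R1=8
MOV R0, 2 → R0=2
SUB R1, 19 → R1=8-19=-11
ADD R1, 6 → R1=(-11)+6=-5
AND R1, 3 → R1=(-5)&3=3
ADD R0, 1 → R0=2+1=3
CMP R0, 7  (cmp 3,7)
JLT L2: taken
SUB R1, 19 → R1=3-19=-16
ADD R1, 6 → R1=(-16)+6=-10
AND R1, 3 → R1=(-10)&3=2
ADD R0, 1 → R0=3+1=4
CMP R0, 7  (cmp 4,7)
JLT L2: taken
SUB R1, 19 → R1=2-19=-17
ADD R1, 6 → R1=(-17)+6=-11
AND R1, 3 → R1=(-11)&3=1
ADD R0, 1 → R0=4+1=5
CMP R0, 7  (cmp 5,7)
JLT L2: taken
SUB R1, 19 → R1=1-19=-18
ADD R1, 6 → R1=(-18)+6=-12
After step 22: R0 = 5.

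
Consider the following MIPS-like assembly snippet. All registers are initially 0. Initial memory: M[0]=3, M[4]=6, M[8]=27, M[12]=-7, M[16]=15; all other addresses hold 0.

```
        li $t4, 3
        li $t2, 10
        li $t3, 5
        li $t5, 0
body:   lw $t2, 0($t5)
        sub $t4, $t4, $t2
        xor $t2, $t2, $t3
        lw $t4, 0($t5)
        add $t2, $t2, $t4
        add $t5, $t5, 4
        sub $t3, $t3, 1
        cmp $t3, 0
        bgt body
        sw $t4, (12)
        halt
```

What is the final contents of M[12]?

$t4=3
$t2=10
$t3=5
$t5=0
$t2=M[0]=3
$t4=3-3=0
$t2=3^5=6
$t4=M[0]=3
$t2=6+3=9
$t5=0+4=4
$t3=5-1=4
cmp $t3, 0  (cmp 4,0)
bgt body: taken
$t2=M[4]=6
$t4=3-6=-3
$t2=6^4=2
$t4=M[4]=6
$t2=2+6=8
$t5=4+4=8
$t3=4-1=3
cmp $t3, 0  (cmp 3,0)
bgt body: taken
$t2=M[8]=27
$t4=6-27=-21
$t2=27^3=24
$t4=M[8]=27
$t2=24+27=51
$t5=8+4=12
$t3=3-1=2
cmp $t3, 0  (cmp 2,0)
bgt body: taken
$t2=M[12]=-7
$t4=27-(-7)=34
$t2=(-7)^2=-5
$t4=M[12]=-7
$t2=(-5)+(-7)=-12
$t5=12+4=16
$t3=2-1=1
cmp $t3, 0  (cmp 1,0)
bgt body: taken
$t2=M[16]=15
$t4=(-7)-15=-22
$t2=15^1=14
$t4=M[16]=15
$t2=14+15=29
$t5=16+4=20
$t3=1-1=0
cmp $t3, 0  (cmp 0,0)
bgt body: not taken
sw $t4, (12) → M[12]=15
halt.

15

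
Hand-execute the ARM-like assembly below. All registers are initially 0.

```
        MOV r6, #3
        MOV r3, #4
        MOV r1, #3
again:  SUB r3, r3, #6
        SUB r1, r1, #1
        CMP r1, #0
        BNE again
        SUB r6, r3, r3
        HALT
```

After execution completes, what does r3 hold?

MOV r6, #3 → r6=3
MOV r3, #4 → r3=4
MOV r1, #3 → r1=3
SUB r3, r3, #6 → r3=4-6=-2
SUB r1, r1, #1 → r1=3-1=2
CMP r1, #0  (cmp 2,0)
BNE again: taken
SUB r3, r3, #6 → r3=(-2)-6=-8
SUB r1, r1, #1 → r1=2-1=1
CMP r1, #0  (cmp 1,0)
BNE again: taken
SUB r3, r3, #6 → r3=(-8)-6=-14
SUB r1, r1, #1 → r1=1-1=0
CMP r1, #0  (cmp 0,0)
BNE again: not taken
SUB r6, r3, r3 → r6=(-14)-(-14)=0
halt.

-14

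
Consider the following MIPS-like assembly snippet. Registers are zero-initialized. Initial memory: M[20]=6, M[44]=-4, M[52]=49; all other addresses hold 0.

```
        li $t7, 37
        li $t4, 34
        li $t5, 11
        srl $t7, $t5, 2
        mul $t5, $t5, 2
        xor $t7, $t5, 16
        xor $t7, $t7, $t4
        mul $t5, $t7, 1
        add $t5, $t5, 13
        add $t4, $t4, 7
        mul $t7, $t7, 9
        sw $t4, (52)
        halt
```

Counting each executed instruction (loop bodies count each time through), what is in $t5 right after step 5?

22

li $t7, 37 → $t7=37
li $t4, 34 → $t4=34
li $t5, 11 → $t5=11
srl $t7, $t5, 2 → $t7=11>>2=2
mul $t5, $t5, 2 → $t5=11*2=22
After step 5: $t5 = 22.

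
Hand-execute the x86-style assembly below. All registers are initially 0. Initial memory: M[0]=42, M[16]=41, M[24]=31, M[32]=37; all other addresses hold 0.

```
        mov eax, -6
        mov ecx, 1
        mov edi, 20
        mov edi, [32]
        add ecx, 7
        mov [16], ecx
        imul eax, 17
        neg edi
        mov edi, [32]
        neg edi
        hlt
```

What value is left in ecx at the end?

8

after mov eax, -6: eax=-6
after mov ecx, 1: ecx=1
after mov edi, 20: edi=20
after mov edi, [32]: edi=M[32]=37
after add ecx, 7: ecx=1+7=8
mov [16], ecx → M[16]=8
after imul eax, 17: eax=(-6)*17=-102
after neg edi: edi=-(37)=-37
after mov edi, [32]: edi=M[32]=37
after neg edi: edi=-(37)=-37
halt.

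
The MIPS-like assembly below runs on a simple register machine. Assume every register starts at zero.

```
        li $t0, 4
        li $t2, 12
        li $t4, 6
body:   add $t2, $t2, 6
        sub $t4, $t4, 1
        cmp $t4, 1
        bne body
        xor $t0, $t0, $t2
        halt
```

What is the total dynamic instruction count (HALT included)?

after li $t0, 4: $t0=4
after li $t2, 12: $t2=12
after li $t4, 6: $t4=6
after add $t2, $t2, 6: $t2=12+6=18
after sub $t4, $t4, 1: $t4=6-1=5
cmp $t4, 1  (cmp 5,1)
bne body: taken
after add $t2, $t2, 6: $t2=18+6=24
after sub $t4, $t4, 1: $t4=5-1=4
cmp $t4, 1  (cmp 4,1)
bne body: taken
after add $t2, $t2, 6: $t2=24+6=30
after sub $t4, $t4, 1: $t4=4-1=3
cmp $t4, 1  (cmp 3,1)
bne body: taken
after add $t2, $t2, 6: $t2=30+6=36
after sub $t4, $t4, 1: $t4=3-1=2
cmp $t4, 1  (cmp 2,1)
bne body: taken
after add $t2, $t2, 6: $t2=36+6=42
after sub $t4, $t4, 1: $t4=2-1=1
cmp $t4, 1  (cmp 1,1)
bne body: not taken
after xor $t0, $t0, $t2: $t0=4^42=46
halt.
Total executed instructions: 25.

25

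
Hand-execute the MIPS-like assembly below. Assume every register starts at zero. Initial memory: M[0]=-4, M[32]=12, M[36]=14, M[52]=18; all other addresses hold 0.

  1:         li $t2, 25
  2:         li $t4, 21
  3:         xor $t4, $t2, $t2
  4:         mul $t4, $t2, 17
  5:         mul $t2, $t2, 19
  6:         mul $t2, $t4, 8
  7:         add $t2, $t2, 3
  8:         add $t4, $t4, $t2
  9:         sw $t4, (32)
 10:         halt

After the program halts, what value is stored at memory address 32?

3828

after li $t2, 25: $t2=25
after li $t4, 21: $t4=21
after xor $t4, $t2, $t2: $t4=25^25=0
after mul $t4, $t2, 17: $t4=25*17=425
after mul $t2, $t2, 19: $t2=25*19=475
after mul $t2, $t4, 8: $t2=425*8=3400
after add $t2, $t2, 3: $t2=3400+3=3403
after add $t4, $t4, $t2: $t4=425+3403=3828
sw $t4, (32) → M[32]=3828
halt.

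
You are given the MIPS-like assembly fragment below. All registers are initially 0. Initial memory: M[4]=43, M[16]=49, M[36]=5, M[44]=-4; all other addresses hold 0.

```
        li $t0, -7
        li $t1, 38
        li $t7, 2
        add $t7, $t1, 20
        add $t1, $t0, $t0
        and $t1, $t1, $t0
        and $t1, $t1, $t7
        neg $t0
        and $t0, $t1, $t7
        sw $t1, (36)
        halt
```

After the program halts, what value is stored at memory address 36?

li $t0, -7 → $t0=-7
li $t1, 38 → $t1=38
li $t7, 2 → $t7=2
add $t7, $t1, 20 → $t7=38+20=58
add $t1, $t0, $t0 → $t1=(-7)+(-7)=-14
and $t1, $t1, $t0 → $t1=(-14)&(-7)=-16
and $t1, $t1, $t7 → $t1=(-16)&58=48
neg $t0 → $t0=-(-7)=7
and $t0, $t1, $t7 → $t0=48&58=48
sw $t1, (36) → M[36]=48
halt.

48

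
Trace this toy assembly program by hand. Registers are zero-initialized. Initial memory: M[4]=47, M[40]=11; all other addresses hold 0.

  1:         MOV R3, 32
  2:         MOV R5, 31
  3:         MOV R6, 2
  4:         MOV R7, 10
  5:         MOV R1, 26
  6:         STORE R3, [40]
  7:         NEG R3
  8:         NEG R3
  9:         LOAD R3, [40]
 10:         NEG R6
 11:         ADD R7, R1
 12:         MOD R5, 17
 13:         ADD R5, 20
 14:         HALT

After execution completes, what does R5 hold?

34

MOV R3, 32 → R3=32
MOV R5, 31 → R5=31
MOV R6, 2 → R6=2
MOV R7, 10 → R7=10
MOV R1, 26 → R1=26
STORE R3, [40] → M[40]=32
NEG R3 → R3=-(32)=-32
NEG R3 → R3=-(-32)=32
LOAD R3, [40] → R3=M[40]=32
NEG R6 → R6=-(2)=-2
ADD R7, R1 → R7=10+26=36
MOD R5, 17 → R5=31%17=14
ADD R5, 20 → R5=14+20=34
halt.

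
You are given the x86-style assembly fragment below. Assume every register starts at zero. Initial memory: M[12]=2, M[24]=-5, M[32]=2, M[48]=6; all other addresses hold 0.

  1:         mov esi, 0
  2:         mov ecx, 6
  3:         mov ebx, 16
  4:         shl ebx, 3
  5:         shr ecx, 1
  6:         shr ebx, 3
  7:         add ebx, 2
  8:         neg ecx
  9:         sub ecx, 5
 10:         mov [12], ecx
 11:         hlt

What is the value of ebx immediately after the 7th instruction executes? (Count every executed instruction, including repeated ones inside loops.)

esi=0
ecx=6
ebx=16
ebx=16<<3=128
ecx=6>>1=3
ebx=128>>3=16
ebx=16+2=18
After step 7: ebx = 18.

18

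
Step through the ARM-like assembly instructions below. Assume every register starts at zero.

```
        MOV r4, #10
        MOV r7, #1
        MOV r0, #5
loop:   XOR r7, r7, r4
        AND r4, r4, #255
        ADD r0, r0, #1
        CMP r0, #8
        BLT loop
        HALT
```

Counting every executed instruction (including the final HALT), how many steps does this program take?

MOV r4, #10 → r4=10
MOV r7, #1 → r7=1
MOV r0, #5 → r0=5
XOR r7, r7, r4 → r7=1^10=11
AND r4, r4, #255 → r4=10&255=10
ADD r0, r0, #1 → r0=5+1=6
CMP r0, #8  (cmp 6,8)
BLT loop: taken
XOR r7, r7, r4 → r7=11^10=1
AND r4, r4, #255 → r4=10&255=10
ADD r0, r0, #1 → r0=6+1=7
CMP r0, #8  (cmp 7,8)
BLT loop: taken
XOR r7, r7, r4 → r7=1^10=11
AND r4, r4, #255 → r4=10&255=10
ADD r0, r0, #1 → r0=7+1=8
CMP r0, #8  (cmp 8,8)
BLT loop: not taken
halt.
Total executed instructions: 19.

19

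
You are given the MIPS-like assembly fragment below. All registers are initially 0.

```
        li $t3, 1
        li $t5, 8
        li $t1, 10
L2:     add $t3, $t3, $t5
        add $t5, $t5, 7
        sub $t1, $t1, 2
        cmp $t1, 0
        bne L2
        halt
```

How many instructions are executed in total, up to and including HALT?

li $t3, 1 → $t3=1
li $t5, 8 → $t5=8
li $t1, 10 → $t1=10
add $t3, $t3, $t5 → $t3=1+8=9
add $t5, $t5, 7 → $t5=8+7=15
sub $t1, $t1, 2 → $t1=10-2=8
cmp $t1, 0  (cmp 8,0)
bne L2: taken
add $t3, $t3, $t5 → $t3=9+15=24
add $t5, $t5, 7 → $t5=15+7=22
sub $t1, $t1, 2 → $t1=8-2=6
cmp $t1, 0  (cmp 6,0)
bne L2: taken
add $t3, $t3, $t5 → $t3=24+22=46
add $t5, $t5, 7 → $t5=22+7=29
sub $t1, $t1, 2 → $t1=6-2=4
cmp $t1, 0  (cmp 4,0)
bne L2: taken
add $t3, $t3, $t5 → $t3=46+29=75
add $t5, $t5, 7 → $t5=29+7=36
sub $t1, $t1, 2 → $t1=4-2=2
cmp $t1, 0  (cmp 2,0)
bne L2: taken
add $t3, $t3, $t5 → $t3=75+36=111
add $t5, $t5, 7 → $t5=36+7=43
sub $t1, $t1, 2 → $t1=2-2=0
cmp $t1, 0  (cmp 0,0)
bne L2: not taken
halt.
Total executed instructions: 29.

29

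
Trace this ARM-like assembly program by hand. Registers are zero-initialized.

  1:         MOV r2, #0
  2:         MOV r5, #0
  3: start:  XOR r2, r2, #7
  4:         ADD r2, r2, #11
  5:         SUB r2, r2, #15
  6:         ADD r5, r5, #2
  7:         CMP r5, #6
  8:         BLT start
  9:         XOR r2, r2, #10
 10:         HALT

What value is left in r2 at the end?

9

MOV r2, #0 → r2=0
MOV r5, #0 → r5=0
XOR r2, r2, #7 → r2=0^7=7
ADD r2, r2, #11 → r2=7+11=18
SUB r2, r2, #15 → r2=18-15=3
ADD r5, r5, #2 → r5=0+2=2
CMP r5, #6  (cmp 2,6)
BLT start: taken
XOR r2, r2, #7 → r2=3^7=4
ADD r2, r2, #11 → r2=4+11=15
SUB r2, r2, #15 → r2=15-15=0
ADD r5, r5, #2 → r5=2+2=4
CMP r5, #6  (cmp 4,6)
BLT start: taken
XOR r2, r2, #7 → r2=0^7=7
ADD r2, r2, #11 → r2=7+11=18
SUB r2, r2, #15 → r2=18-15=3
ADD r5, r5, #2 → r5=4+2=6
CMP r5, #6  (cmp 6,6)
BLT start: not taken
XOR r2, r2, #10 → r2=3^10=9
halt.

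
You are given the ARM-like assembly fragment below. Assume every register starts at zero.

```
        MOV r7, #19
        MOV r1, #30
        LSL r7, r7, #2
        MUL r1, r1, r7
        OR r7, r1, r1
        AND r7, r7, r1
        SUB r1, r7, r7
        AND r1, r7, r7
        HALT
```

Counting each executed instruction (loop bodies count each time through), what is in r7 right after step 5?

r7=19
r1=30
r7=19<<2=76
r1=30*76=2280
r7=2280|2280=2280
After step 5: r7 = 2280.

2280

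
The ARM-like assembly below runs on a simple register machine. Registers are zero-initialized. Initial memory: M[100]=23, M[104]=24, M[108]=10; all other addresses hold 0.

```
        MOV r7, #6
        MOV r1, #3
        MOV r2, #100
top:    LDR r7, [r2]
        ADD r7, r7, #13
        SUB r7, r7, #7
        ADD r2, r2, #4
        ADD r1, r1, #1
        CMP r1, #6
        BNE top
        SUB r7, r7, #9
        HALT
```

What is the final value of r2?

112

after MOV r7, #6: r7=6
after MOV r1, #3: r1=3
after MOV r2, #100: r2=100
after LDR r7, [r2]: r7=M[100]=23
after ADD r7, r7, #13: r7=23+13=36
after SUB r7, r7, #7: r7=36-7=29
after ADD r2, r2, #4: r2=100+4=104
after ADD r1, r1, #1: r1=3+1=4
CMP r1, #6  (cmp 4,6)
BNE top: taken
after LDR r7, [r2]: r7=M[104]=24
after ADD r7, r7, #13: r7=24+13=37
after SUB r7, r7, #7: r7=37-7=30
after ADD r2, r2, #4: r2=104+4=108
after ADD r1, r1, #1: r1=4+1=5
CMP r1, #6  (cmp 5,6)
BNE top: taken
after LDR r7, [r2]: r7=M[108]=10
after ADD r7, r7, #13: r7=10+13=23
after SUB r7, r7, #7: r7=23-7=16
after ADD r2, r2, #4: r2=108+4=112
after ADD r1, r1, #1: r1=5+1=6
CMP r1, #6  (cmp 6,6)
BNE top: not taken
after SUB r7, r7, #9: r7=16-9=7
halt.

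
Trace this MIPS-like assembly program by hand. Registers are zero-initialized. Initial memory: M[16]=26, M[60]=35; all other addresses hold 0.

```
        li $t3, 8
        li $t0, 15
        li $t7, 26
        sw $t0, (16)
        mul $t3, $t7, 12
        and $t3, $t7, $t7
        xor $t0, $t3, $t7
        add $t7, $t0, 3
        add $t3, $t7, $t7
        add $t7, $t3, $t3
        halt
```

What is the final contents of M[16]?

li $t3, 8 → $t3=8
li $t0, 15 → $t0=15
li $t7, 26 → $t7=26
sw $t0, (16) → M[16]=15
mul $t3, $t7, 12 → $t3=26*12=312
and $t3, $t7, $t7 → $t3=26&26=26
xor $t0, $t3, $t7 → $t0=26^26=0
add $t7, $t0, 3 → $t7=0+3=3
add $t3, $t7, $t7 → $t3=3+3=6
add $t7, $t3, $t3 → $t7=6+6=12
halt.

15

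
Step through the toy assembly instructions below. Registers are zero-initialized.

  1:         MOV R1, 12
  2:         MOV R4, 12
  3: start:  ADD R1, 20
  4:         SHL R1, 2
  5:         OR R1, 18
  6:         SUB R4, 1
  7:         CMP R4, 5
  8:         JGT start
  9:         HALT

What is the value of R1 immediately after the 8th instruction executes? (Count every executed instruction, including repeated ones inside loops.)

146

R1=12
R4=12
R1=12+20=32
R1=32<<2=128
R1=128|18=146
R4=12-1=11
CMP R4, 5  (cmp 11,5)
JGT start: taken
After step 8: R1 = 146.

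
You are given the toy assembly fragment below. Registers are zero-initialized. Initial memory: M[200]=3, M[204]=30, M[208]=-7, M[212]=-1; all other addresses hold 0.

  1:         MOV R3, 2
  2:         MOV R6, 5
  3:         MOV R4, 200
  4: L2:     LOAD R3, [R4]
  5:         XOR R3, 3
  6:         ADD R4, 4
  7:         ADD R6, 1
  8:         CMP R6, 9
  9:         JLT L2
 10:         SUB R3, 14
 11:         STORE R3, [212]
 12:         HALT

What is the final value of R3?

MOV R3, 2 → R3=2
MOV R6, 5 → R6=5
MOV R4, 200 → R4=200
LOAD R3, [R4] → R3=M[200]=3
XOR R3, 3 → R3=3^3=0
ADD R4, 4 → R4=200+4=204
ADD R6, 1 → R6=5+1=6
CMP R6, 9  (cmp 6,9)
JLT L2: taken
LOAD R3, [R4] → R3=M[204]=30
XOR R3, 3 → R3=30^3=29
ADD R4, 4 → R4=204+4=208
ADD R6, 1 → R6=6+1=7
CMP R6, 9  (cmp 7,9)
JLT L2: taken
LOAD R3, [R4] → R3=M[208]=-7
XOR R3, 3 → R3=(-7)^3=-6
ADD R4, 4 → R4=208+4=212
ADD R6, 1 → R6=7+1=8
CMP R6, 9  (cmp 8,9)
JLT L2: taken
LOAD R3, [R4] → R3=M[212]=-1
XOR R3, 3 → R3=(-1)^3=-4
ADD R4, 4 → R4=212+4=216
ADD R6, 1 → R6=8+1=9
CMP R6, 9  (cmp 9,9)
JLT L2: not taken
SUB R3, 14 → R3=(-4)-14=-18
STORE R3, [212] → M[212]=-18
halt.

-18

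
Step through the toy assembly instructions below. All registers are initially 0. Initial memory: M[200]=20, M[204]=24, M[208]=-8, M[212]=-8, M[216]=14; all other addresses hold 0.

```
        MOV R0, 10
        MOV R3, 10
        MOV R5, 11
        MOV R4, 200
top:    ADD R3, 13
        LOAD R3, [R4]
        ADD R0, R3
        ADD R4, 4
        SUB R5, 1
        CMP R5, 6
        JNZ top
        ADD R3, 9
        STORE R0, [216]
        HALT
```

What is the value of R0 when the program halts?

52

MOV R0, 10 → R0=10
MOV R3, 10 → R3=10
MOV R5, 11 → R5=11
MOV R4, 200 → R4=200
ADD R3, 13 → R3=10+13=23
LOAD R3, [R4] → R3=M[200]=20
ADD R0, R3 → R0=10+20=30
ADD R4, 4 → R4=200+4=204
SUB R5, 1 → R5=11-1=10
CMP R5, 6  (cmp 10,6)
JNZ top: taken
ADD R3, 13 → R3=20+13=33
LOAD R3, [R4] → R3=M[204]=24
ADD R0, R3 → R0=30+24=54
ADD R4, 4 → R4=204+4=208
SUB R5, 1 → R5=10-1=9
CMP R5, 6  (cmp 9,6)
JNZ top: taken
ADD R3, 13 → R3=24+13=37
LOAD R3, [R4] → R3=M[208]=-8
ADD R0, R3 → R0=54+(-8)=46
ADD R4, 4 → R4=208+4=212
SUB R5, 1 → R5=9-1=8
CMP R5, 6  (cmp 8,6)
JNZ top: taken
ADD R3, 13 → R3=(-8)+13=5
LOAD R3, [R4] → R3=M[212]=-8
ADD R0, R3 → R0=46+(-8)=38
ADD R4, 4 → R4=212+4=216
SUB R5, 1 → R5=8-1=7
CMP R5, 6  (cmp 7,6)
JNZ top: taken
ADD R3, 13 → R3=(-8)+13=5
LOAD R3, [R4] → R3=M[216]=14
ADD R0, R3 → R0=38+14=52
ADD R4, 4 → R4=216+4=220
SUB R5, 1 → R5=7-1=6
CMP R5, 6  (cmp 6,6)
JNZ top: not taken
ADD R3, 9 → R3=14+9=23
STORE R0, [216] → M[216]=52
halt.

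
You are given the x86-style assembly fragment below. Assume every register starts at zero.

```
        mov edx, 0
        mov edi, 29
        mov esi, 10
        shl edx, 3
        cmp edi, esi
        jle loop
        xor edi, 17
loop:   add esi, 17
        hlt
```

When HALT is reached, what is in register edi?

after mov edx, 0: edx=0
after mov edi, 29: edi=29
after mov esi, 10: esi=10
after shl edx, 3: edx=0<<3=0
cmp edi, esi  (cmp 29,10)
jle loop: not taken
after xor edi, 17: edi=29^17=12
after add esi, 17: esi=10+17=27
halt.

12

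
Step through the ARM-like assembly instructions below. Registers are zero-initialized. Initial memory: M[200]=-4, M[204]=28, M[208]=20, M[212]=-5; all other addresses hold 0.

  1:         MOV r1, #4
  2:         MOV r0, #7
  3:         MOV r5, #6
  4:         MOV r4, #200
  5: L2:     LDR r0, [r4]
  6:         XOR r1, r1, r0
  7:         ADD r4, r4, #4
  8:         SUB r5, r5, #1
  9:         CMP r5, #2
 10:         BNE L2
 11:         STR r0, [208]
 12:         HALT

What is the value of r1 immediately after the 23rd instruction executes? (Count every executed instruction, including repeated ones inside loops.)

after MOV r1, #4: r1=4
after MOV r0, #7: r0=7
after MOV r5, #6: r5=6
after MOV r4, #200: r4=200
after LDR r0, [r4]: r0=M[200]=-4
after XOR r1, r1, r0: r1=4^(-4)=-8
after ADD r4, r4, #4: r4=200+4=204
after SUB r5, r5, #1: r5=6-1=5
CMP r5, #2  (cmp 5,2)
BNE L2: taken
after LDR r0, [r4]: r0=M[204]=28
after XOR r1, r1, r0: r1=(-8)^28=-28
after ADD r4, r4, #4: r4=204+4=208
after SUB r5, r5, #1: r5=5-1=4
CMP r5, #2  (cmp 4,2)
BNE L2: taken
after LDR r0, [r4]: r0=M[208]=20
after XOR r1, r1, r0: r1=(-28)^20=-16
after ADD r4, r4, #4: r4=208+4=212
after SUB r5, r5, #1: r5=4-1=3
CMP r5, #2  (cmp 3,2)
BNE L2: taken
after LDR r0, [r4]: r0=M[212]=-5
After step 23: r1 = -16.

-16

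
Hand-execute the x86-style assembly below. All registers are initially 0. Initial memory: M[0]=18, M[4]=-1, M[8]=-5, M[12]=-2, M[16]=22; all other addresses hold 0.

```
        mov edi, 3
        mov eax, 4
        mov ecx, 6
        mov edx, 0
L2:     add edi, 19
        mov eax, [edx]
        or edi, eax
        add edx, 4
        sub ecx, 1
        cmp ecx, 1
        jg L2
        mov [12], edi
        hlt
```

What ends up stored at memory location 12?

23

after mov edi, 3: edi=3
after mov eax, 4: eax=4
after mov ecx, 6: ecx=6
after mov edx, 0: edx=0
after add edi, 19: edi=3+19=22
after mov eax, [edx]: eax=M[0]=18
after or edi, eax: edi=22|18=22
after add edx, 4: edx=0+4=4
after sub ecx, 1: ecx=6-1=5
cmp ecx, 1  (cmp 5,1)
jg L2: taken
after add edi, 19: edi=22+19=41
after mov eax, [edx]: eax=M[4]=-1
after or edi, eax: edi=41|(-1)=-1
after add edx, 4: edx=4+4=8
after sub ecx, 1: ecx=5-1=4
cmp ecx, 1  (cmp 4,1)
jg L2: taken
after add edi, 19: edi=(-1)+19=18
after mov eax, [edx]: eax=M[8]=-5
after or edi, eax: edi=18|(-5)=-5
after add edx, 4: edx=8+4=12
after sub ecx, 1: ecx=4-1=3
cmp ecx, 1  (cmp 3,1)
jg L2: taken
after add edi, 19: edi=(-5)+19=14
after mov eax, [edx]: eax=M[12]=-2
after or edi, eax: edi=14|(-2)=-2
after add edx, 4: edx=12+4=16
after sub ecx, 1: ecx=3-1=2
cmp ecx, 1  (cmp 2,1)
jg L2: taken
after add edi, 19: edi=(-2)+19=17
after mov eax, [edx]: eax=M[16]=22
after or edi, eax: edi=17|22=23
after add edx, 4: edx=16+4=20
after sub ecx, 1: ecx=2-1=1
cmp ecx, 1  (cmp 1,1)
jg L2: not taken
mov [12], edi → M[12]=23
halt.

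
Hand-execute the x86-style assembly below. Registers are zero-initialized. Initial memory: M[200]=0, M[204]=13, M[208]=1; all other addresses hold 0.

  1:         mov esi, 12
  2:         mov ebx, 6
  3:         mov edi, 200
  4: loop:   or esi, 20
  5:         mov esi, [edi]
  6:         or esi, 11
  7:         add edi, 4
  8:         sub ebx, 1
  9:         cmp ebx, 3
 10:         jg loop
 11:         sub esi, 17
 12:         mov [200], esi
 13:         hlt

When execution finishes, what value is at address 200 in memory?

-6

mov esi, 12 → esi=12
mov ebx, 6 → ebx=6
mov edi, 200 → edi=200
or esi, 20 → esi=12|20=28
mov esi, [edi] → esi=M[200]=0
or esi, 11 → esi=0|11=11
add edi, 4 → edi=200+4=204
sub ebx, 1 → ebx=6-1=5
cmp ebx, 3  (cmp 5,3)
jg loop: taken
or esi, 20 → esi=11|20=31
mov esi, [edi] → esi=M[204]=13
or esi, 11 → esi=13|11=15
add edi, 4 → edi=204+4=208
sub ebx, 1 → ebx=5-1=4
cmp ebx, 3  (cmp 4,3)
jg loop: taken
or esi, 20 → esi=15|20=31
mov esi, [edi] → esi=M[208]=1
or esi, 11 → esi=1|11=11
add edi, 4 → edi=208+4=212
sub ebx, 1 → ebx=4-1=3
cmp ebx, 3  (cmp 3,3)
jg loop: not taken
sub esi, 17 → esi=11-17=-6
mov [200], esi → M[200]=-6
halt.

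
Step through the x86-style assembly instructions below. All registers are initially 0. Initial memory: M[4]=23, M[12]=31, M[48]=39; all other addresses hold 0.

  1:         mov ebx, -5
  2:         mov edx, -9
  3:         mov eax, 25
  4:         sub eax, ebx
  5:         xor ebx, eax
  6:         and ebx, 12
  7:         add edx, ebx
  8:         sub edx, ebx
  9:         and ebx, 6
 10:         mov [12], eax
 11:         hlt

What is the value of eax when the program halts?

30

mov ebx, -5 → ebx=-5
mov edx, -9 → edx=-9
mov eax, 25 → eax=25
sub eax, ebx → eax=25-(-5)=30
xor ebx, eax → ebx=(-5)^30=-27
and ebx, 12 → ebx=(-27)&12=4
add edx, ebx → edx=(-9)+4=-5
sub edx, ebx → edx=(-5)-4=-9
and ebx, 6 → ebx=4&6=4
mov [12], eax → M[12]=30
halt.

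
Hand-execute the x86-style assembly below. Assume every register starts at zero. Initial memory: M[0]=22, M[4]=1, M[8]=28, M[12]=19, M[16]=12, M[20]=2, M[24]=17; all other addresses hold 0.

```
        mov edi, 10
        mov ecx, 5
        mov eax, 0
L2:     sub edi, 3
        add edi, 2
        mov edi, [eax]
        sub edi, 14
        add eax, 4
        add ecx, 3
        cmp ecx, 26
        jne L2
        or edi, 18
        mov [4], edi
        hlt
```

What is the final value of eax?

28

after mov edi, 10: edi=10
after mov ecx, 5: ecx=5
after mov eax, 0: eax=0
after sub edi, 3: edi=10-3=7
after add edi, 2: edi=7+2=9
after mov edi, [eax]: edi=M[0]=22
after sub edi, 14: edi=22-14=8
after add eax, 4: eax=0+4=4
after add ecx, 3: ecx=5+3=8
cmp ecx, 26  (cmp 8,26)
jne L2: taken
after sub edi, 3: edi=8-3=5
after add edi, 2: edi=5+2=7
after mov edi, [eax]: edi=M[4]=1
after sub edi, 14: edi=1-14=-13
after add eax, 4: eax=4+4=8
after add ecx, 3: ecx=8+3=11
cmp ecx, 26  (cmp 11,26)
jne L2: taken
after sub edi, 3: edi=(-13)-3=-16
after add edi, 2: edi=(-16)+2=-14
after mov edi, [eax]: edi=M[8]=28
after sub edi, 14: edi=28-14=14
after add eax, 4: eax=8+4=12
after add ecx, 3: ecx=11+3=14
cmp ecx, 26  (cmp 14,26)
jne L2: taken
after sub edi, 3: edi=14-3=11
after add edi, 2: edi=11+2=13
after mov edi, [eax]: edi=M[12]=19
after sub edi, 14: edi=19-14=5
after add eax, 4: eax=12+4=16
after add ecx, 3: ecx=14+3=17
cmp ecx, 26  (cmp 17,26)
jne L2: taken
after sub edi, 3: edi=5-3=2
after add edi, 2: edi=2+2=4
after mov edi, [eax]: edi=M[16]=12
after sub edi, 14: edi=12-14=-2
after add eax, 4: eax=16+4=20
after add ecx, 3: ecx=17+3=20
cmp ecx, 26  (cmp 20,26)
jne L2: taken
after sub edi, 3: edi=(-2)-3=-5
after add edi, 2: edi=(-5)+2=-3
after mov edi, [eax]: edi=M[20]=2
after sub edi, 14: edi=2-14=-12
after add eax, 4: eax=20+4=24
after add ecx, 3: ecx=20+3=23
cmp ecx, 26  (cmp 23,26)
jne L2: taken
after sub edi, 3: edi=(-12)-3=-15
after add edi, 2: edi=(-15)+2=-13
after mov edi, [eax]: edi=M[24]=17
after sub edi, 14: edi=17-14=3
after add eax, 4: eax=24+4=28
after add ecx, 3: ecx=23+3=26
cmp ecx, 26  (cmp 26,26)
jne L2: not taken
after or edi, 18: edi=3|18=19
mov [4], edi → M[4]=19
halt.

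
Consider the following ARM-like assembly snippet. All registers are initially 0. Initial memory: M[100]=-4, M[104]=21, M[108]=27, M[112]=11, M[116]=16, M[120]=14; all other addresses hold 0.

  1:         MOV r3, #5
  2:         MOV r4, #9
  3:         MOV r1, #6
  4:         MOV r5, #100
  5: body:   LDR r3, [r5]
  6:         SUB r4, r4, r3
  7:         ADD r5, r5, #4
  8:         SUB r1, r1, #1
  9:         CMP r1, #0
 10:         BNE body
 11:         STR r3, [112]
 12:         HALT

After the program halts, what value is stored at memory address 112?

after MOV r3, #5: r3=5
after MOV r4, #9: r4=9
after MOV r1, #6: r1=6
after MOV r5, #100: r5=100
after LDR r3, [r5]: r3=M[100]=-4
after SUB r4, r4, r3: r4=9-(-4)=13
after ADD r5, r5, #4: r5=100+4=104
after SUB r1, r1, #1: r1=6-1=5
CMP r1, #0  (cmp 5,0)
BNE body: taken
after LDR r3, [r5]: r3=M[104]=21
after SUB r4, r4, r3: r4=13-21=-8
after ADD r5, r5, #4: r5=104+4=108
after SUB r1, r1, #1: r1=5-1=4
CMP r1, #0  (cmp 4,0)
BNE body: taken
after LDR r3, [r5]: r3=M[108]=27
after SUB r4, r4, r3: r4=(-8)-27=-35
after ADD r5, r5, #4: r5=108+4=112
after SUB r1, r1, #1: r1=4-1=3
CMP r1, #0  (cmp 3,0)
BNE body: taken
after LDR r3, [r5]: r3=M[112]=11
after SUB r4, r4, r3: r4=(-35)-11=-46
after ADD r5, r5, #4: r5=112+4=116
after SUB r1, r1, #1: r1=3-1=2
CMP r1, #0  (cmp 2,0)
BNE body: taken
after LDR r3, [r5]: r3=M[116]=16
after SUB r4, r4, r3: r4=(-46)-16=-62
after ADD r5, r5, #4: r5=116+4=120
after SUB r1, r1, #1: r1=2-1=1
CMP r1, #0  (cmp 1,0)
BNE body: taken
after LDR r3, [r5]: r3=M[120]=14
after SUB r4, r4, r3: r4=(-62)-14=-76
after ADD r5, r5, #4: r5=120+4=124
after SUB r1, r1, #1: r1=1-1=0
CMP r1, #0  (cmp 0,0)
BNE body: not taken
STR r3, [112] → M[112]=14
halt.

14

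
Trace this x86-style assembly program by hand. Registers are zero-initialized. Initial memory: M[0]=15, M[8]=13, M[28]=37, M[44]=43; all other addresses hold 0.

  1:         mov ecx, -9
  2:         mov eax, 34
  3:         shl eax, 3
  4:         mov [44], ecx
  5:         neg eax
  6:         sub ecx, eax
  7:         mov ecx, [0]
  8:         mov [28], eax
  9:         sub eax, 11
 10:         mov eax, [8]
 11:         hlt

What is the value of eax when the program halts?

ecx=-9
eax=34
eax=34<<3=272
mov [44], ecx → M[44]=-9
eax=-(272)=-272
ecx=(-9)-(-272)=263
ecx=M[0]=15
mov [28], eax → M[28]=-272
eax=(-272)-11=-283
eax=M[8]=13
halt.

13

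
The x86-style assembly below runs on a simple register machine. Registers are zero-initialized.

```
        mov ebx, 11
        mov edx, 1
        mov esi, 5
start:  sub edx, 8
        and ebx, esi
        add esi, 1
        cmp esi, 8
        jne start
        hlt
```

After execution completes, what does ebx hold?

mov ebx, 11 → ebx=11
mov edx, 1 → edx=1
mov esi, 5 → esi=5
sub edx, 8 → edx=1-8=-7
and ebx, esi → ebx=11&5=1
add esi, 1 → esi=5+1=6
cmp esi, 8  (cmp 6,8)
jne start: taken
sub edx, 8 → edx=(-7)-8=-15
and ebx, esi → ebx=1&6=0
add esi, 1 → esi=6+1=7
cmp esi, 8  (cmp 7,8)
jne start: taken
sub edx, 8 → edx=(-15)-8=-23
and ebx, esi → ebx=0&7=0
add esi, 1 → esi=7+1=8
cmp esi, 8  (cmp 8,8)
jne start: not taken
halt.

0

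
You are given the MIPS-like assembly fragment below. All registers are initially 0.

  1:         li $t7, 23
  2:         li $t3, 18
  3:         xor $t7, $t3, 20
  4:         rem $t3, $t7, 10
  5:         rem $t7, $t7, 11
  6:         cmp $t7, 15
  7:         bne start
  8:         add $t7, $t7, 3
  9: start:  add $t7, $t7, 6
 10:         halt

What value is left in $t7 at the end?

12

after li $t7, 23: $t7=23
after li $t3, 18: $t3=18
after xor $t7, $t3, 20: $t7=18^20=6
after rem $t3, $t7, 10: $t3=6%10=6
after rem $t7, $t7, 11: $t7=6%11=6
cmp $t7, 15  (cmp 6,15)
bne start: taken
after add $t7, $t7, 6: $t7=6+6=12
halt.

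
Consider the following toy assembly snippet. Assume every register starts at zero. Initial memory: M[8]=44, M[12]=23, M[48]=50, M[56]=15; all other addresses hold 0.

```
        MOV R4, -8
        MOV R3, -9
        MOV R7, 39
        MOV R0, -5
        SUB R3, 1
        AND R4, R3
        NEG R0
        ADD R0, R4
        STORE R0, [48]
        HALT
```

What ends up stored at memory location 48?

-11

MOV R4, -8 → R4=-8
MOV R3, -9 → R3=-9
MOV R7, 39 → R7=39
MOV R0, -5 → R0=-5
SUB R3, 1 → R3=(-9)-1=-10
AND R4, R3 → R4=(-8)&(-10)=-16
NEG R0 → R0=-(-5)=5
ADD R0, R4 → R0=5+(-16)=-11
STORE R0, [48] → M[48]=-11
halt.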